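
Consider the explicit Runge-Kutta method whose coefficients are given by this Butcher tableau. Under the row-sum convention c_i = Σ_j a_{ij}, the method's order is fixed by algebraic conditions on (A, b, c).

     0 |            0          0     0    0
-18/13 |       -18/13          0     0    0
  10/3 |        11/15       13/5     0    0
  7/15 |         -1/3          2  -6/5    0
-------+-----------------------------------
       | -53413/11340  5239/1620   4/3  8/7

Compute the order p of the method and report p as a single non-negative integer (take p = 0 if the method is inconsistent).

2

b = (-53413/11340, 5239/1620, 4/3, 8/7)
c = (0, -18/13, 10/3, 7/15)
Ac = (0, 0, -18/5, -88/13)
Σ b_i: (-53413/11340)·1 + 5239/1620·1 + 4/3·1 + 8/7·1 = 1 ✓
b·c: 5239/1620·(-18/13) + 4/3·10/3 + 8/7·7/15 = 1/2 ✓
b·c²: 5239/1620·324/169 + 4/3·100/9 + 8/7·49/225 = 14353/675 ≠ 1/3 ⇒ order 2.
b·Ac: 4/3·(-18/5) + 8/7·(-88/13) = -5704/455 ≠ 1/6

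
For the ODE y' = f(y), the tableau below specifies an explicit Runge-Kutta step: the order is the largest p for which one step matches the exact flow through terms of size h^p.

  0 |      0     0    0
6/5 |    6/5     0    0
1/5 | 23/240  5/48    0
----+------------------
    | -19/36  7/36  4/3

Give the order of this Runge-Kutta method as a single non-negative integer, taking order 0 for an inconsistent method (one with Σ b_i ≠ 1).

b = (-19/36, 7/36, 4/3)
c = (0, 6/5, 1/5)
Ac = (0, 0, 1/8)
Σ b_i: (-19/36)·1 + 7/36·1 + 4/3·1 = 1 ✓
b·c: 7/36·6/5 + 4/3·1/5 = 1/2 ✓
b·c²: 7/36·36/25 + 4/3·1/25 = 1/3 ✓
b·Ac: 4/3·1/8 = 1/6 ✓; 3 stages ⇒ order 3.

3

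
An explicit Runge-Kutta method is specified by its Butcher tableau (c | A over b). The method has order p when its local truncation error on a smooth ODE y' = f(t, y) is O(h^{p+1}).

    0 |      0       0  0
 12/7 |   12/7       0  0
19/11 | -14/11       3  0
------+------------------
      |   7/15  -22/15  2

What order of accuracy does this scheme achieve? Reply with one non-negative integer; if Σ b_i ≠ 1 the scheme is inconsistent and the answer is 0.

b = (7/15, -22/15, 2)
c = (0, 12/7, 19/11)
Ac = (0, 0, 36/7)
Σ b_i: 7/15·1 + (-22/15)·1 + 2·1 = 1 ✓
b·c: (-22/15)·12/7 + 2·19/11 = 362/385 ≠ 1/2 ⇒ order 1.

1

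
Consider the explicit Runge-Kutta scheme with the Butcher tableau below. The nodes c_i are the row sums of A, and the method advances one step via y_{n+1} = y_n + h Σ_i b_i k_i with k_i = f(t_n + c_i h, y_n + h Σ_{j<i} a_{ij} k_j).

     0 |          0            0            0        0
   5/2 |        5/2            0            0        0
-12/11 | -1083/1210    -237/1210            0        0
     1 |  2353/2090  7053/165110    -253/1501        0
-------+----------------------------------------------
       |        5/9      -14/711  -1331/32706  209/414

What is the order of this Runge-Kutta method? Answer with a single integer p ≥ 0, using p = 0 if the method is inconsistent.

4

b = (5/9, -14/711, -1331/32706, 209/414)
c = (0, 5/2, -12/11, 1)
Ac = (0, 0, -237/484, 243/836)
Σ b_i: 5/9·1 + (-14/711)·1 + (-1331/32706)·1 + 209/414·1 = 1 ✓
b·c: (-14/711)·5/2 + (-1331/32706)·(-12/11) + 209/414·1 = 1/2 ✓
b·c²: (-14/711)·25/4 + (-1331/32706)·144/121 + 209/414·1 = 1/3 ✓
b·Ac: (-1331/32706)·(-237/484) + 209/414·243/836 = 1/6 ✓
b·c³: (-14/711)·125/8 + (-1331/32706)·(-1728/1331) + 209/414·1 = 1/4 ✓
b·(c∘Ac): (-1331/32706)·711/1331 + 209/414·243/836 = 1/8 ✓
b·Ac²: (-1331/32706)·(-1185/968) + 209/414·111/1672 = 1/12 ✓
b·A²c: 209/414·69/836 = 1/24 ✓; 4 stages ⇒ order 4.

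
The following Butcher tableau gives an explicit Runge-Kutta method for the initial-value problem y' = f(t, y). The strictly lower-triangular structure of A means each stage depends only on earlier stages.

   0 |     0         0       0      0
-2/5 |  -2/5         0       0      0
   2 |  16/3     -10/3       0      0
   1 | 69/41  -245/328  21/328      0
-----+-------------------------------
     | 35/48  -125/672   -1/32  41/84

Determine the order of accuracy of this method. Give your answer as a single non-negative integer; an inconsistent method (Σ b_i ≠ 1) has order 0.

b = (35/48, -125/672, -1/32, 41/84)
c = (0, -2/5, 2, 1)
Ac = (0, 0, 4/3, 35/82)
Σ b_i: 35/48·1 + (-125/672)·1 + (-1/32)·1 + 41/84·1 = 1 ✓
b·c: (-125/672)·(-2/5) + (-1/32)·2 + 41/84·1 = 1/2 ✓
b·c²: (-125/672)·4/25 + (-1/32)·4 + 41/84·1 = 1/3 ✓
b·Ac: (-1/32)·4/3 + 41/84·35/82 = 1/6 ✓
b·c³: (-125/672)·(-8/125) + (-1/32)·8 + 41/84·1 = 1/4 ✓
b·(c∘Ac): (-1/32)·8/3 + 41/84·35/82 = 1/8 ✓
b·Ac²: (-1/32)·(-8/15) + 41/84·28/205 = 1/12 ✓
b·A²c: 41/84·7/82 = 1/24 ✓; 4 stages ⇒ order 4.

4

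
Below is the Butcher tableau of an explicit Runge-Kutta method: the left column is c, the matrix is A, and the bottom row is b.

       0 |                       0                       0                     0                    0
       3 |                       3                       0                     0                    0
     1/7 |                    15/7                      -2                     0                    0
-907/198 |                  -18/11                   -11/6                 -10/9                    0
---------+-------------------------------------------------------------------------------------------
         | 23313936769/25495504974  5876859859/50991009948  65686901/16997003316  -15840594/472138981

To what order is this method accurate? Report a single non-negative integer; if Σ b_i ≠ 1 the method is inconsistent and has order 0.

b = (23313936769/25495504974, 5876859859/50991009948, 65686901/16997003316, -15840594/472138981)
c = (0, 3, 1/7, -907/198)
Ac = (0, 0, -6, -713/126)
Σ b_i: 23313936769/25495504974·1 + 5876859859/50991009948·1 + 65686901/16997003316·1 + (-15840594/472138981)·1 = 1 ✓
b·c: 5876859859/50991009948·3 + 65686901/16997003316·1/7 + (-15840594/472138981)·(-907/198) = 1/2 ✓
b·c²: 5876859859/50991009948·9 + 65686901/16997003316·1/49 + (-15840594/472138981)·822649/39204 = 1/3 ✓
b·Ac: 65686901/16997003316·(-6) + (-15840594/472138981)·(-713/126) = 1/6 ✓
b·c³: 5876859859/50991009948·27 + 65686901/16997003316·1/343 + (-15840594/472138981)·(-746142643/7762392) = 10662996536101/1682703328284 ≠ 1/4 ⇒ order 3.
b·(c∘Ac): 65686901/16997003316·(-6/7) + (-15840594/472138981)·646691/24948 = -3709591484/4249250829 ≠ 1/8
b·Ac²: 65686901/16997003316·(-18) + (-15840594/472138981)·(-14573/882) = 3204397667/6609945734 ≠ 1/12
b·A²c: (-15840594/472138981)·20/3 = -105603960/472138981 ≠ 1/24

3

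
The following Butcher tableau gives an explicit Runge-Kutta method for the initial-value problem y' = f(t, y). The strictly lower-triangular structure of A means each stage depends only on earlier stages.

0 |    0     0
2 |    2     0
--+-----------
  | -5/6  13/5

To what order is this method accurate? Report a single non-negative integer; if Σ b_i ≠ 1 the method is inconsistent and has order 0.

b = (-5/6, 13/5)
c = (0, 2)
Σ b_i: (-5/6)·1 + 13/5·1 = 53/30 ≠ 1 ⇒ order 0.

0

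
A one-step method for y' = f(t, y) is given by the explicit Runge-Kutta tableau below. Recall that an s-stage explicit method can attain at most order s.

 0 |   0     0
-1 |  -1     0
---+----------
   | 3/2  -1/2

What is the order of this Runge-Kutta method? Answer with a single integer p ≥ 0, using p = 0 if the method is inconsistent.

2

b = (3/2, -1/2)
c = (0, -1)
Σ b_i: 3/2·1 + (-1/2)·1 = 1 ✓
b·c: (-1/2)·(-1) = 1/2 ✓; 2 stages ⇒ order 2.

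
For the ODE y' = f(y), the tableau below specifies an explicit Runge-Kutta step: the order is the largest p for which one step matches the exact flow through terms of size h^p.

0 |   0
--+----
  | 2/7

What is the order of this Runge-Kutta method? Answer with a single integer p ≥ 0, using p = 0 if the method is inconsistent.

b = (2/7)
c = (0)
Σ b_i: 2/7·1 = 2/7 ≠ 1 ⇒ order 0.

0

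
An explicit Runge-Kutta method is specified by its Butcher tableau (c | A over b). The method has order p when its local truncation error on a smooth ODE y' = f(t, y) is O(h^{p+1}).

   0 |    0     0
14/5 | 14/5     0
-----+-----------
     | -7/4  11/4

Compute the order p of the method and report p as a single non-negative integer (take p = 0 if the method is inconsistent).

b = (-7/4, 11/4)
c = (0, 14/5)
Σ b_i: (-7/4)·1 + 11/4·1 = 1 ✓
b·c: 11/4·14/5 = 77/10 ≠ 1/2 ⇒ order 1.

1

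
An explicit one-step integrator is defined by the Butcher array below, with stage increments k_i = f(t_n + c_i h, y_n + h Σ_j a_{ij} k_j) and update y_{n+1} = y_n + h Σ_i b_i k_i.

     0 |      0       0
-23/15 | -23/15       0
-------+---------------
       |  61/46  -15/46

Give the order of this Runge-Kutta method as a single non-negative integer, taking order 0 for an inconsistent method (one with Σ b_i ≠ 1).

2

b = (61/46, -15/46)
c = (0, -23/15)
Σ b_i: 61/46·1 + (-15/46)·1 = 1 ✓
b·c: (-15/46)·(-23/15) = 1/2 ✓; 2 stages ⇒ order 2.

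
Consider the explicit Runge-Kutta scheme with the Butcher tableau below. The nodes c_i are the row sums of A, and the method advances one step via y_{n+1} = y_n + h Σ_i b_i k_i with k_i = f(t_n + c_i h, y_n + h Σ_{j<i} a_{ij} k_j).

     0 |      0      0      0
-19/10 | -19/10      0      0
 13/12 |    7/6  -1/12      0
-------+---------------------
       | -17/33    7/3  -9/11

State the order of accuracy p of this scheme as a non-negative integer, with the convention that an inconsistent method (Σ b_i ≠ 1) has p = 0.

1

b = (-17/33, 7/3, -9/11)
c = (0, -19/10, 13/12)
Ac = (0, 0, 19/120)
Σ b_i: (-17/33)·1 + 7/3·1 + (-9/11)·1 = 1 ✓
b·c: 7/3·(-19/10) + (-9/11)·13/12 = -3511/660 ≠ 1/2 ⇒ order 1.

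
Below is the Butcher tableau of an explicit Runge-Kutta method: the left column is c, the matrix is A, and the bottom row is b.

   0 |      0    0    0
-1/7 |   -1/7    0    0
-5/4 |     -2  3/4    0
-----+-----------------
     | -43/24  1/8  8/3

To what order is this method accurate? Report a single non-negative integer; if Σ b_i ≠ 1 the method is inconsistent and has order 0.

1

b = (-43/24, 1/8, 8/3)
c = (0, -1/7, -5/4)
Ac = (0, 0, -3/28)
Σ b_i: (-43/24)·1 + 1/8·1 + 8/3·1 = 1 ✓
b·c: 1/8·(-1/7) + 8/3·(-5/4) = -563/168 ≠ 1/2 ⇒ order 1.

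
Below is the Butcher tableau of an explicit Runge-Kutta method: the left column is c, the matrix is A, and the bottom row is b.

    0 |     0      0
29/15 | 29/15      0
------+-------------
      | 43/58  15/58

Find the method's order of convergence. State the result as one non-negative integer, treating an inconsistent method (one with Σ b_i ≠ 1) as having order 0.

2

b = (43/58, 15/58)
c = (0, 29/15)
Σ b_i: 43/58·1 + 15/58·1 = 1 ✓
b·c: 15/58·29/15 = 1/2 ✓; 2 stages ⇒ order 2.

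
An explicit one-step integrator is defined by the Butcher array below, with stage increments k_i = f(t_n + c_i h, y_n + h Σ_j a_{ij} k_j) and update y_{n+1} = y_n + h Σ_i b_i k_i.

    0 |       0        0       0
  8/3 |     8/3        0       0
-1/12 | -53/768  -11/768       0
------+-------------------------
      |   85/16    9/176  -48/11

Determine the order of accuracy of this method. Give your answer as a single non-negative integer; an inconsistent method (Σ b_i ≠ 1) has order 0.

b = (85/16, 9/176, -48/11)
c = (0, 8/3, -1/12)
Ac = (0, 0, -11/288)
Σ b_i: 85/16·1 + 9/176·1 + (-48/11)·1 = 1 ✓
b·c: 9/176·8/3 + (-48/11)·(-1/12) = 1/2 ✓
b·c²: 9/176·64/9 + (-48/11)·1/144 = 1/3 ✓
b·Ac: (-48/11)·(-11/288) = 1/6 ✓; 3 stages ⇒ order 3.

3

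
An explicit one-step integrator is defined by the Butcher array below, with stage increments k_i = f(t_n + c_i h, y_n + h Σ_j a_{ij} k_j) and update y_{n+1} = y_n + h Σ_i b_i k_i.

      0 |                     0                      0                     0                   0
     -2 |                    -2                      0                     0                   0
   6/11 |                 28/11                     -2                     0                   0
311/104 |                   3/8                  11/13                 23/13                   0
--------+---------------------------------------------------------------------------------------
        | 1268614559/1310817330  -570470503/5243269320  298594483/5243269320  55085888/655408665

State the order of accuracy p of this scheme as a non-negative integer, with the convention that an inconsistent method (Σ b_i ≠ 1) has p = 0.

b = (1268614559/1310817330, -570470503/5243269320, 298594483/5243269320, 55085888/655408665)
c = (0, -2, 6/11, 311/104)
Ac = (0, 0, 4, -8/11)
Σ b_i: 1268614559/1310817330·1 + (-570470503/5243269320)·1 + 298594483/5243269320·1 + 55085888/655408665·1 = 1 ✓
b·c: (-570470503/5243269320)·(-2) + 298594483/5243269320·6/11 + 55085888/655408665·311/104 = 1/2 ✓
b·c²: (-570470503/5243269320)·4 + 298594483/5243269320·36/121 + 55085888/655408665·96721/10816 = 1/3 ✓
b·Ac: 298594483/5243269320·4 + 55085888/655408665·(-8/11) = 1/6 ✓
b·c³: (-570470503/5243269320)·(-8) + 298594483/5243269320·216/1331 + 55085888/655408665·30080231/1124864 = 781577467643/249929170920 ≠ 1/4 ⇒ order 3.
b·(c∘Ac): 298594483/5243269320·24/11 + 55085888/655408665·(-311/143) = -38367317/655408665 ≠ 1/8
b·Ac²: 298594483/5243269320·(-8) + 55085888/655408665·6152/1573 = -304896827/2403165105 ≠ 1/12
b·A²c: 55085888/655408665·92/13 = 389838592/655408665 ≠ 1/24

3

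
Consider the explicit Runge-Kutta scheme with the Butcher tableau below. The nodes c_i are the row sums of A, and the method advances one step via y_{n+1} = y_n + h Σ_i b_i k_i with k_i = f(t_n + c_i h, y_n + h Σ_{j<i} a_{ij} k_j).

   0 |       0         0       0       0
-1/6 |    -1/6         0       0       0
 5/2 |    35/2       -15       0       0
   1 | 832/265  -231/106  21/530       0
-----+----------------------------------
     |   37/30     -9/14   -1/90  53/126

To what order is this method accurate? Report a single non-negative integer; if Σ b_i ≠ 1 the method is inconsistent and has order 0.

4

b = (37/30, -9/14, -1/90, 53/126)
c = (0, -1/6, 5/2, 1)
Ac = (0, 0, 5/2, 49/106)
Σ b_i: 37/30·1 + (-9/14)·1 + (-1/90)·1 + 53/126·1 = 1 ✓
b·c: (-9/14)·(-1/6) + (-1/90)·5/2 + 53/126·1 = 1/2 ✓
b·c²: (-9/14)·1/36 + (-1/90)·25/4 + 53/126·1 = 1/3 ✓
b·Ac: (-1/90)·5/2 + 53/126·49/106 = 1/6 ✓
b·c³: (-9/14)·(-1/216) + (-1/90)·125/8 + 53/126·1 = 1/4 ✓
b·(c∘Ac): (-1/90)·25/4 + 53/126·49/106 = 1/8 ✓
b·Ac²: (-1/90)·(-5/12) + 53/126·119/636 = 1/12 ✓
b·A²c: 53/126·21/212 = 1/24 ✓; 4 stages ⇒ order 4.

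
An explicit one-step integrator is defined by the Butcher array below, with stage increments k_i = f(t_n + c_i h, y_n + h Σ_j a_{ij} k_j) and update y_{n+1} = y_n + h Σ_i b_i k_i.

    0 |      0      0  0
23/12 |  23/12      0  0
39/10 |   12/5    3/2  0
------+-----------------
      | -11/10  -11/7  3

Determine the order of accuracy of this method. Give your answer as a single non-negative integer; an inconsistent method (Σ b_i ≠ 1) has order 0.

b = (-11/10, -11/7, 3)
c = (0, 23/12, 39/10)
Ac = (0, 0, 23/8)
Σ b_i: (-11/10)·1 + (-11/7)·1 + 3·1 = 23/70 ≠ 1 ⇒ order 0.

0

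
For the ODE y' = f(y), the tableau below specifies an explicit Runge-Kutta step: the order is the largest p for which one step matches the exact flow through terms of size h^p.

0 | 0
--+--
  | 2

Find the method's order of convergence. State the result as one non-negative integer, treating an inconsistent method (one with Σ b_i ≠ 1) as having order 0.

0

b = (2)
c = (0)
Σ b_i: 2·1 = 2 ≠ 1 ⇒ order 0.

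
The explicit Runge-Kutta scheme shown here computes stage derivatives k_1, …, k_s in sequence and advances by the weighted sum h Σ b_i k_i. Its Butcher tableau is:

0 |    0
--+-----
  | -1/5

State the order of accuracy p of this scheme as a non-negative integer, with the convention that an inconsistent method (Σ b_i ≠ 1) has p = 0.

b = (-1/5)
c = (0)
Σ b_i: (-1/5)·1 = -1/5 ≠ 1 ⇒ order 0.

0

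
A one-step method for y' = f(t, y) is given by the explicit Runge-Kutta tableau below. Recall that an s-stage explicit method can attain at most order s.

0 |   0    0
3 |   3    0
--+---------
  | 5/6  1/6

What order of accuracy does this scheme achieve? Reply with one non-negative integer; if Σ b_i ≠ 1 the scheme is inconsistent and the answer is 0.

2

b = (5/6, 1/6)
c = (0, 3)
Σ b_i: 5/6·1 + 1/6·1 = 1 ✓
b·c: 1/6·3 = 1/2 ✓; 2 stages ⇒ order 2.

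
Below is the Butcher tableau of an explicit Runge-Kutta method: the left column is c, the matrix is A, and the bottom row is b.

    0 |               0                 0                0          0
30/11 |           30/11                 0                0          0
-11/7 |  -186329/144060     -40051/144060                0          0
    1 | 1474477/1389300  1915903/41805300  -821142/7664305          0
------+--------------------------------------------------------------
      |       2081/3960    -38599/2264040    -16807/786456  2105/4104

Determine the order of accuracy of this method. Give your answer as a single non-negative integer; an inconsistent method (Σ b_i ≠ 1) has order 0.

b = (2081/3960, -38599/2264040, -16807/786456, 2105/4104)
c = (0, 30/11, -11/7, 1)
Ac = (0, 0, -3641/4802, 247/842)
Σ b_i: 2081/3960·1 + (-38599/2264040)·1 + (-16807/786456)·1 + 2105/4104·1 = 1 ✓
b·c: (-38599/2264040)·30/11 + (-16807/786456)·(-11/7) + 2105/4104·1 = 1/2 ✓
b·c²: (-38599/2264040)·900/121 + (-16807/786456)·121/49 + 2105/4104·1 = 1/3 ✓
b·Ac: (-16807/786456)·(-3641/4802) + 2105/4104·247/842 = 1/6 ✓
b·c³: (-38599/2264040)·27000/1331 + (-16807/786456)·(-1331/343) + 2105/4104·1 = 1/4 ✓
b·(c∘Ac): (-16807/786456)·40051/33614 + 2105/4104·247/842 = 1/8 ✓
b·Ac²: (-16807/786456)·(-4965/2401) + 2105/4104·1767/23155 = 1/12 ✓
b·A²c: 2105/4104·171/2105 = 1/24 ✓; 4 stages ⇒ order 4.

4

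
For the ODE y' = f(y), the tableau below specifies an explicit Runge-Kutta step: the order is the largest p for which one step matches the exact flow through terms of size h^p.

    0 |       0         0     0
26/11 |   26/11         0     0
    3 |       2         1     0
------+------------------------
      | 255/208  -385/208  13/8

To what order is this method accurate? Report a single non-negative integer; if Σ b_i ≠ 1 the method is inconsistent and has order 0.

2

b = (255/208, -385/208, 13/8)
c = (0, 26/11, 3)
Ac = (0, 0, 26/11)
Σ b_i: 255/208·1 + (-385/208)·1 + 13/8·1 = 1 ✓
b·c: (-385/208)·26/11 + 13/8·3 = 1/2 ✓
b·c²: (-385/208)·676/121 + 13/8·9 = 377/88 ≠ 1/3 ⇒ order 2.
b·Ac: 13/8·26/11 = 169/44 ≠ 1/6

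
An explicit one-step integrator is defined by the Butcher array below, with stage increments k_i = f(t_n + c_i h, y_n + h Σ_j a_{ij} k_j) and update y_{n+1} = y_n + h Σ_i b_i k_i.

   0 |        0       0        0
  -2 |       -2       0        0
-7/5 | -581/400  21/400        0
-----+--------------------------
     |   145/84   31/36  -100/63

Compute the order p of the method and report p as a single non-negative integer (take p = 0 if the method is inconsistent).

3

b = (145/84, 31/36, -100/63)
c = (0, -2, -7/5)
Ac = (0, 0, -21/200)
Σ b_i: 145/84·1 + 31/36·1 + (-100/63)·1 = 1 ✓
b·c: 31/36·(-2) + (-100/63)·(-7/5) = 1/2 ✓
b·c²: 31/36·4 + (-100/63)·49/25 = 1/3 ✓
b·Ac: (-100/63)·(-21/200) = 1/6 ✓; 3 stages ⇒ order 3.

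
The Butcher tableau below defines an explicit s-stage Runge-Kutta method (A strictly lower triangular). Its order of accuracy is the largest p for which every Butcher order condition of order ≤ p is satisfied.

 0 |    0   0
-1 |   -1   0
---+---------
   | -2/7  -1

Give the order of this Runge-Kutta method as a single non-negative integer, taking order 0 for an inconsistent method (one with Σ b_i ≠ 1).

b = (-2/7, -1)
c = (0, -1)
Σ b_i: (-2/7)·1 + (-1)·1 = -9/7 ≠ 1 ⇒ order 0.

0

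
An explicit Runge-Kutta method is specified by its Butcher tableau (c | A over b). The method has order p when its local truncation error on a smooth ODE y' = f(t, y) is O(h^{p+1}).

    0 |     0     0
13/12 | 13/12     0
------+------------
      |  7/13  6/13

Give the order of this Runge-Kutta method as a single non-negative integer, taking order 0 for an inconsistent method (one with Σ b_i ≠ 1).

b = (7/13, 6/13)
c = (0, 13/12)
Σ b_i: 7/13·1 + 6/13·1 = 1 ✓
b·c: 6/13·13/12 = 1/2 ✓; 2 stages ⇒ order 2.

2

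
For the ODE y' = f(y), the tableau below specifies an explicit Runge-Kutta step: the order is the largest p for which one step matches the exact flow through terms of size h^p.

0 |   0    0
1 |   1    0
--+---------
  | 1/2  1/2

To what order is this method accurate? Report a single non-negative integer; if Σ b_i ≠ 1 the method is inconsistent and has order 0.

b = (1/2, 1/2)
c = (0, 1)
Σ b_i: 1/2·1 + 1/2·1 = 1 ✓
b·c: 1/2·1 = 1/2 ✓; 2 stages ⇒ order 2.

2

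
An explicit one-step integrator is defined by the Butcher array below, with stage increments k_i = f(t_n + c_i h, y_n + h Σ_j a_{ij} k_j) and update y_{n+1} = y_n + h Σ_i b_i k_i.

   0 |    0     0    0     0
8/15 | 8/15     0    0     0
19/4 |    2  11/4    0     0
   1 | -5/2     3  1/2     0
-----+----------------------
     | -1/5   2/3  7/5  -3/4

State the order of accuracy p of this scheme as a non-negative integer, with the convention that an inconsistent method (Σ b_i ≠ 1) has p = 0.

0

b = (-1/5, 2/3, 7/5, -3/4)
c = (0, 8/15, 19/4, 1)
Ac = (0, 0, 22/15, 159/40)
Σ b_i: (-1/5)·1 + 2/3·1 + 7/5·1 + (-3/4)·1 = 67/60 ≠ 1 ⇒ order 0.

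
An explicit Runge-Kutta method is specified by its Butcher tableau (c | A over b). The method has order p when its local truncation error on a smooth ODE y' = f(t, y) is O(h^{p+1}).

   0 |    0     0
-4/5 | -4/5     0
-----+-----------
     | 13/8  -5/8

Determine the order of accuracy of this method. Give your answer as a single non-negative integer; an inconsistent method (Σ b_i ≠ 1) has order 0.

b = (13/8, -5/8)
c = (0, -4/5)
Σ b_i: 13/8·1 + (-5/8)·1 = 1 ✓
b·c: (-5/8)·(-4/5) = 1/2 ✓; 2 stages ⇒ order 2.

2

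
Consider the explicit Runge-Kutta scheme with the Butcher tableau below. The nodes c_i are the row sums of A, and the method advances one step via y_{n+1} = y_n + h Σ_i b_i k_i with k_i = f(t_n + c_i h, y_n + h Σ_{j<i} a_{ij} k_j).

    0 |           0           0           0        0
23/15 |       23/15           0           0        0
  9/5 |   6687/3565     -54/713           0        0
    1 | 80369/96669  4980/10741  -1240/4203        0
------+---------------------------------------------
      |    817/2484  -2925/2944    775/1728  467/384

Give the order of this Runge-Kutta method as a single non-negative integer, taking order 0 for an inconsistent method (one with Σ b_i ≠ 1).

b = (817/2484, -2925/2944, 775/1728, 467/384)
c = (0, 23/15, 9/5, 1)
Ac = (0, 0, -18/155, 84/467)
Σ b_i: 817/2484·1 + (-2925/2944)·1 + 775/1728·1 + 467/384·1 = 1 ✓
b·c: (-2925/2944)·23/15 + 775/1728·9/5 + 467/384·1 = 1/2 ✓
b·c²: (-2925/2944)·529/225 + 775/1728·81/25 + 467/384·1 = 1/3 ✓
b·Ac: 775/1728·(-18/155) + 467/384·84/467 = 1/6 ✓
b·c³: (-2925/2944)·12167/3375 + 775/1728·729/125 + 467/384·1 = 1/4 ✓
b·(c∘Ac): 775/1728·(-162/775) + 467/384·84/467 = 1/8 ✓
b·Ac²: 775/1728·(-138/775) + 467/384·188/1401 = 1/12 ✓
b·A²c: 467/384·16/467 = 1/24 ✓; 4 stages ⇒ order 4.

4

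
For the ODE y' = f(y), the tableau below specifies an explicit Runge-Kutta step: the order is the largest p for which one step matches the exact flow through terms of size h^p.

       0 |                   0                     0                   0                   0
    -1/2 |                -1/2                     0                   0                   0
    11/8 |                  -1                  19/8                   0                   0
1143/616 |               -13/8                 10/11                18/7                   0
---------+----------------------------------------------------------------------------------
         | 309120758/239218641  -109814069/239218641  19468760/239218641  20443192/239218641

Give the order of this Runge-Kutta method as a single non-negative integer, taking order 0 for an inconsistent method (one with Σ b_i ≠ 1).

3

b = (309120758/239218641, -109814069/239218641, 19468760/239218641, 20443192/239218641)
c = (0, -1/2, 11/8, 1143/616)
Ac = (0, 0, -19/16, 949/308)
Σ b_i: 309120758/239218641·1 + (-109814069/239218641)·1 + 19468760/239218641·1 + 20443192/239218641·1 = 1 ✓
b·c: (-109814069/239218641)·(-1/2) + 19468760/239218641·11/8 + 20443192/239218641·1143/616 = 1/2 ✓
b·c²: (-109814069/239218641)·1/4 + 19468760/239218641·121/64 + 20443192/239218641·1306449/379456 = 1/3 ✓
b·Ac: 19468760/239218641·(-19/16) + 20443192/239218641·949/308 = 1/6 ✓
b·c³: (-109814069/239218641)·(-1/8) + 19468760/239218641·1331/512 + 20443192/239218641·1493271207/233744896 = 160109534581/196478243808 ≠ 1/4 ⇒ order 3.
b·(c∘Ac): 19468760/239218641·(-209/128) + 20443192/239218641·1084707/189728 = 1361413513/3827498256 ≠ 1/8
b·Ac²: 19468760/239218641·19/32 + 20443192/239218641·12539/2464 = 77061683/159479094 ≠ 1/12
b·A²c: 20443192/239218641·(-171/56) = -6936083/26579849 ≠ 1/24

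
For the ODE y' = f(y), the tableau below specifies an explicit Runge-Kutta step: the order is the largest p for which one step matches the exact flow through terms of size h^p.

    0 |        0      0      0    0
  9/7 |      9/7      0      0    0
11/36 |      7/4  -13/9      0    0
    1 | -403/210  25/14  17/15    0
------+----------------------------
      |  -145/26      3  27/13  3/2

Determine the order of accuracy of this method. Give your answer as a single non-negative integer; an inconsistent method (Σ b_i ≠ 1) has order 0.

b = (-145/26, 3, 27/13, 3/2)
c = (0, 9/7, 11/36, 1)
Ac = (0, 0, -13/7, 69913/26460)
Σ b_i: (-145/26)·1 + 3·1 + 27/13·1 + 3/2·1 = 1 ✓
b·c: 3·9/7 + 27/13·11/36 + 3/2·1 = 2181/364 ≠ 1/2 ⇒ order 1.

1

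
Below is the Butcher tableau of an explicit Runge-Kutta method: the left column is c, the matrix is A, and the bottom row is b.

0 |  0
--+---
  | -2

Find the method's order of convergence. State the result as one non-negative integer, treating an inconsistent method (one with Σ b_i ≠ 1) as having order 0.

0

b = (-2)
c = (0)
Σ b_i: (-2)·1 = -2 ≠ 1 ⇒ order 0.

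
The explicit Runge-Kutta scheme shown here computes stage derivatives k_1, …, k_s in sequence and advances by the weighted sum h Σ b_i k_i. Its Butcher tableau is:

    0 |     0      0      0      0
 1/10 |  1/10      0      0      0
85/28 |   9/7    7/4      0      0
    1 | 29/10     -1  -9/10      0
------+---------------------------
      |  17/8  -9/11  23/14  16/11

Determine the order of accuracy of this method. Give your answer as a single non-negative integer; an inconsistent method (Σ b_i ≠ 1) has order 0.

b = (17/8, -9/11, 23/14, 16/11)
c = (0, 1/10, 85/28, 1)
Ac = (0, 0, 7/40, -793/280)
Σ b_i: 17/8·1 + (-9/11)·1 + 23/14·1 + 16/11·1 = 2713/616 ≠ 1 ⇒ order 0.

0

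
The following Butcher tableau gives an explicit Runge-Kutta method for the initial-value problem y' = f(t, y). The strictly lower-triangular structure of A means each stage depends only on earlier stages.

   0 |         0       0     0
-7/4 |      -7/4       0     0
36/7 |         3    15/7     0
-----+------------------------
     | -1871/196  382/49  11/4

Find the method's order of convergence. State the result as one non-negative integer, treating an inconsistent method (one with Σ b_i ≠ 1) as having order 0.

2

b = (-1871/196, 382/49, 11/4)
c = (0, -7/4, 36/7)
Ac = (0, 0, -15/4)
Σ b_i: (-1871/196)·1 + 382/49·1 + 11/4·1 = 1 ✓
b·c: 382/49·(-7/4) + 11/4·36/7 = 1/2 ✓
b·c²: 382/49·49/16 + 11/4·1296/49 = 37871/392 ≠ 1/3 ⇒ order 2.
b·Ac: 11/4·(-15/4) = -165/16 ≠ 1/6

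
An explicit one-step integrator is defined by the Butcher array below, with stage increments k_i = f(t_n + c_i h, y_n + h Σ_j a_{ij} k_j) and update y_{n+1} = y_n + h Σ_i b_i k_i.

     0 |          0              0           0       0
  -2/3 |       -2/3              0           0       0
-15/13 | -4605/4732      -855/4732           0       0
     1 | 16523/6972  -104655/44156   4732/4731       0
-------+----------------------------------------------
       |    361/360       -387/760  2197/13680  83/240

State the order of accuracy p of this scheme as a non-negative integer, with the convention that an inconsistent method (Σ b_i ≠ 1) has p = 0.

b = (361/360, -387/760, 2197/13680, 83/240)
c = (0, -2/3, -15/13, 1)
Ac = (0, 0, 285/2366, 495/1162)
Σ b_i: 361/360·1 + (-387/760)·1 + 2197/13680·1 + 83/240·1 = 1 ✓
b·c: (-387/760)·(-2/3) + 2197/13680·(-15/13) + 83/240·1 = 1/2 ✓
b·c²: (-387/760)·4/9 + 2197/13680·225/169 + 83/240·1 = 1/3 ✓
b·Ac: 2197/13680·285/2366 + 83/240·495/1162 = 1/6 ✓
b·c³: (-387/760)·(-8/27) + 2197/13680·(-3375/2197) + 83/240·1 = 1/4 ✓
b·(c∘Ac): 2197/13680·(-4275/30758) + 83/240·495/1162 = 1/8 ✓
b·Ac²: 2197/13680·(-95/1183) + 83/240·485/1743 = 1/12 ✓
b·A²c: 83/240·10/83 = 1/24 ✓; 4 stages ⇒ order 4.

4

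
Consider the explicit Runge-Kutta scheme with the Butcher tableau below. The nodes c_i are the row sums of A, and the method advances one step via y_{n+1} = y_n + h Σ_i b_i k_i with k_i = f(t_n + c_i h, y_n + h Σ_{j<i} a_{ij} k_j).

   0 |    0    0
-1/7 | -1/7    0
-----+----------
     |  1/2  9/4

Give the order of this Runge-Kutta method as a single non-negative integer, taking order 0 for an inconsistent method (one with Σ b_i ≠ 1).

0

b = (1/2, 9/4)
c = (0, -1/7)
Σ b_i: 1/2·1 + 9/4·1 = 11/4 ≠ 1 ⇒ order 0.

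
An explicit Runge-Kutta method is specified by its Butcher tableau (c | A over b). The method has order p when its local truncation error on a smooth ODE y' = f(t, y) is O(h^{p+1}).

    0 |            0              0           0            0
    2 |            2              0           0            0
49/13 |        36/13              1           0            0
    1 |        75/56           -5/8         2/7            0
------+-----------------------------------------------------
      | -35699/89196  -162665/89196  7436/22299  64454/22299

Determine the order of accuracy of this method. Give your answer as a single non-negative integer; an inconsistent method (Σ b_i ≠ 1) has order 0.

3

b = (-35699/89196, -162665/89196, 7436/22299, 64454/22299)
c = (0, 2, 49/13, 1)
Ac = (0, 0, 2, -9/52)
Σ b_i: (-35699/89196)·1 + (-162665/89196)·1 + 7436/22299·1 + 64454/22299·1 = 1 ✓
b·c: (-162665/89196)·2 + 7436/22299·49/13 + 64454/22299·1 = 1/2 ✓
b·c²: (-162665/89196)·4 + 7436/22299·2401/169 + 64454/22299·1 = 1/3 ✓
b·Ac: 7436/22299·2 + 64454/22299·(-9/52) = 1/6 ✓
b·c³: (-162665/89196)·8 + 7436/22299·117649/2197 + 64454/22299·1 = 595056/96629 ≠ 1/4 ⇒ order 3.
b·(c∘Ac): 7436/22299·98/13 + 64454/22299·(-9/52) = 89801/44598 ≠ 1/8
b·Ac²: 7436/22299·4 + 64454/22299·527/338 = 1693105/289887 ≠ 1/12
b·A²c: 64454/22299·4/7 = 257816/156093 ≠ 1/24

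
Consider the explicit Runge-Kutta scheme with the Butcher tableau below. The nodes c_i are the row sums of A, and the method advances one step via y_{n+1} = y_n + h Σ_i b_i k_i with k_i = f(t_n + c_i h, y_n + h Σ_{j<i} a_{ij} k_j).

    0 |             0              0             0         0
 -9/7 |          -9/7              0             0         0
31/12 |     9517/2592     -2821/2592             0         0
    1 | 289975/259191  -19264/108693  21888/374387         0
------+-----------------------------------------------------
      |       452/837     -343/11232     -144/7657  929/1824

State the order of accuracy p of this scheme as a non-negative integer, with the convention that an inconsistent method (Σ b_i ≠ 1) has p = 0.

4

b = (452/837, -343/11232, -144/7657, 929/1824)
c = (0, -9/7, 31/12, 1)
Ac = (0, 0, 403/288, 352/929)
Σ b_i: 452/837·1 + (-343/11232)·1 + (-144/7657)·1 + 929/1824·1 = 1 ✓
b·c: (-343/11232)·(-9/7) + (-144/7657)·31/12 + 929/1824·1 = 1/2 ✓
b·c²: (-343/11232)·81/49 + (-144/7657)·961/144 + 929/1824·1 = 1/3 ✓
b·Ac: (-144/7657)·403/288 + 929/1824·352/929 = 1/6 ✓
b·c³: (-343/11232)·(-729/343) + (-144/7657)·29791/1728 + 929/1824·1 = 1/4 ✓
b·(c∘Ac): (-144/7657)·12493/3456 + 929/1824·352/929 = 1/8 ✓
b·Ac²: (-144/7657)·(-403/224) + 929/1824·632/6503 = 1/12 ✓
b·A²c: 929/1824·76/929 = 1/24 ✓; 4 stages ⇒ order 4.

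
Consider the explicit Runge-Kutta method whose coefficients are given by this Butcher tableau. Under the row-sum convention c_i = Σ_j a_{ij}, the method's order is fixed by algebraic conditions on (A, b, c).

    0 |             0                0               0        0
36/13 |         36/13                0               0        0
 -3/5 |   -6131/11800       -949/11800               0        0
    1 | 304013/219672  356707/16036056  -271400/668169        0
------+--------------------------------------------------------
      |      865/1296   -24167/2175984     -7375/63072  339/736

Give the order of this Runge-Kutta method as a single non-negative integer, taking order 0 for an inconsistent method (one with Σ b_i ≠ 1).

4

b = (865/1296, -24167/2175984, -7375/63072, 339/736)
c = (0, 36/13, -3/5, 1)
Ac = (0, 0, -657/2950, 69/226)
Σ b_i: 865/1296·1 + (-24167/2175984)·1 + (-7375/63072)·1 + 339/736·1 = 1 ✓
b·c: (-24167/2175984)·36/13 + (-7375/63072)·(-3/5) + 339/736·1 = 1/2 ✓
b·c²: (-24167/2175984)·1296/169 + (-7375/63072)·9/25 + 339/736·1 = 1/3 ✓
b·Ac: (-7375/63072)·(-657/2950) + 339/736·69/226 = 1/6 ✓
b·c³: (-24167/2175984)·46656/2197 + (-7375/63072)·(-27/125) + 339/736·1 = 1/4 ✓
b·(c∘Ac): (-7375/63072)·1971/14750 + 339/736·69/226 = 1/8 ✓
b·Ac²: (-7375/63072)·(-11826/19175) + 339/736·322/13221 = 1/12 ✓
b·A²c: 339/736·92/1017 = 1/24 ✓; 4 stages ⇒ order 4.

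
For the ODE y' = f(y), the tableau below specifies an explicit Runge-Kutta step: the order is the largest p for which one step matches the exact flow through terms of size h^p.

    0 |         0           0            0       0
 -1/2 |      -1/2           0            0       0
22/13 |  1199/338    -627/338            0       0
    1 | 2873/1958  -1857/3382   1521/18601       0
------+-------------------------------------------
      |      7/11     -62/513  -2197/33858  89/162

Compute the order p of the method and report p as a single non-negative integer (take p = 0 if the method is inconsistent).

4

b = (7/11, -62/513, -2197/33858, 89/162)
c = (0, -1/2, 22/13, 1)
Ac = (0, 0, 627/676, 147/356)
Σ b_i: 7/11·1 + (-62/513)·1 + (-2197/33858)·1 + 89/162·1 = 1 ✓
b·c: (-62/513)·(-1/2) + (-2197/33858)·22/13 + 89/162·1 = 1/2 ✓
b·c²: (-62/513)·1/4 + (-2197/33858)·484/169 + 89/162·1 = 1/3 ✓
b·Ac: (-2197/33858)·627/676 + 89/162·147/356 = 1/6 ✓
b·c³: (-62/513)·(-1/8) + (-2197/33858)·10648/2197 + 89/162·1 = 1/4 ✓
b·(c∘Ac): (-2197/33858)·6897/4394 + 89/162·147/356 = 1/8 ✓
b·Ac²: (-2197/33858)·(-627/1352) + 89/162·69/712 = 1/12 ✓
b·A²c: 89/162·27/356 = 1/24 ✓; 4 stages ⇒ order 4.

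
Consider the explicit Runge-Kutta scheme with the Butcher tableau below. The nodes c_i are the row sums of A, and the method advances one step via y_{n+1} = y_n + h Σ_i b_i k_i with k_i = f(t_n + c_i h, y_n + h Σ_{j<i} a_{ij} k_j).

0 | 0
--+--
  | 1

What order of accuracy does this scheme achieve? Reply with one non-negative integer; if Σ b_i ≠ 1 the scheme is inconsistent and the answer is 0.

1

b = (1)
c = (0)
Σ b_i: 1·1 = 1 ✓; 1 stage ⇒ order 1.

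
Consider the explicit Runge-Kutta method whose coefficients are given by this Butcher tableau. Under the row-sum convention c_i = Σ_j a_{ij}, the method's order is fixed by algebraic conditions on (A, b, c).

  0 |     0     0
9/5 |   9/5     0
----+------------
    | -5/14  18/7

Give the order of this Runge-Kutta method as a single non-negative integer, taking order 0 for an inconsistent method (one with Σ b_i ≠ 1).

b = (-5/14, 18/7)
c = (0, 9/5)
Σ b_i: (-5/14)·1 + 18/7·1 = 31/14 ≠ 1 ⇒ order 0.

0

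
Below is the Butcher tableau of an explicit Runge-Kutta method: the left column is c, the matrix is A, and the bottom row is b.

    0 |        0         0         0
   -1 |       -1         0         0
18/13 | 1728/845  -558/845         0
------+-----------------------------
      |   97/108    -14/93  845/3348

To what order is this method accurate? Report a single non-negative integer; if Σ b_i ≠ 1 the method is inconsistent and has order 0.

3

b = (97/108, -14/93, 845/3348)
c = (0, -1, 18/13)
Ac = (0, 0, 558/845)
Σ b_i: 97/108·1 + (-14/93)·1 + 845/3348·1 = 1 ✓
b·c: (-14/93)·(-1) + 845/3348·18/13 = 1/2 ✓
b·c²: (-14/93)·1 + 845/3348·324/169 = 1/3 ✓
b·Ac: 845/3348·558/845 = 1/6 ✓; 3 stages ⇒ order 3.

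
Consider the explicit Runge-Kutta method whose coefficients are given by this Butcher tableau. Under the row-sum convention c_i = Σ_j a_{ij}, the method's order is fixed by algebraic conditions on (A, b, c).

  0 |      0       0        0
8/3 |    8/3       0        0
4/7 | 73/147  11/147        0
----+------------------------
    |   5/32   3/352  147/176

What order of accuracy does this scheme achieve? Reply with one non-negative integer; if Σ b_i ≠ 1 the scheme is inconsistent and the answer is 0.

b = (5/32, 3/352, 147/176)
c = (0, 8/3, 4/7)
Ac = (0, 0, 88/441)
Σ b_i: 5/32·1 + 3/352·1 + 147/176·1 = 1 ✓
b·c: 3/352·8/3 + 147/176·4/7 = 1/2 ✓
b·c²: 3/352·64/9 + 147/176·16/49 = 1/3 ✓
b·Ac: 147/176·88/441 = 1/6 ✓; 3 stages ⇒ order 3.

3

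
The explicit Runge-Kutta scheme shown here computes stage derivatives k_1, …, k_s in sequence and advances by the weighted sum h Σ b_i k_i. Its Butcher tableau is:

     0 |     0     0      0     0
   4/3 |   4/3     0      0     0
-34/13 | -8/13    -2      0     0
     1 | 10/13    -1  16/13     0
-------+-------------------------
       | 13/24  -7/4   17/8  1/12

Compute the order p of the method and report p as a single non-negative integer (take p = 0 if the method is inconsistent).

b = (13/24, -7/4, 17/8, 1/12)
c = (0, 4/3, -34/13, 1)
Ac = (0, 0, -8/3, -2308/507)
Σ b_i: 13/24·1 + (-7/4)·1 + 17/8·1 + 1/12·1 = 1 ✓
b·c: (-7/4)·4/3 + 17/8·(-34/13) + 1/12·1 = -203/26 ≠ 1/2 ⇒ order 1.

1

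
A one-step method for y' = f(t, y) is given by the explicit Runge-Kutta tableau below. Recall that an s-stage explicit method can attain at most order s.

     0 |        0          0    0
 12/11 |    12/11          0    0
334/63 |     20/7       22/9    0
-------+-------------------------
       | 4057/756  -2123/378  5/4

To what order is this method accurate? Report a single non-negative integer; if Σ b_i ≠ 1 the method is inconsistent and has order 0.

2

b = (4057/756, -2123/378, 5/4)
c = (0, 12/11, 334/63)
Ac = (0, 0, 8/3)
Σ b_i: 4057/756·1 + (-2123/378)·1 + 5/4·1 = 1 ✓
b·c: (-2123/378)·12/11 + 5/4·334/63 = 1/2 ✓
b·c²: (-2123/378)·144/121 + 5/4·111556/3969 = 1242079/43659 ≠ 1/3 ⇒ order 2.
b·Ac: 5/4·8/3 = 10/3 ≠ 1/6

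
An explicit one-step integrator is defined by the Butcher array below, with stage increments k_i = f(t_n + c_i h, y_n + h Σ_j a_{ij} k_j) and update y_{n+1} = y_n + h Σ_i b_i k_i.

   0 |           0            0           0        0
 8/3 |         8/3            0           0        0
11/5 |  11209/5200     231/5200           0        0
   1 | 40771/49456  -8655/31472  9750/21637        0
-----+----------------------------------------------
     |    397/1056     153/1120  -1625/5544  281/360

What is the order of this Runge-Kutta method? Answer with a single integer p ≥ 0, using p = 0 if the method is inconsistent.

b = (397/1056, 153/1120, -1625/5544, 281/360)
c = (0, 8/3, 11/5, 1)
Ac = (0, 0, 77/650, 145/562)
Σ b_i: 397/1056·1 + 153/1120·1 + (-1625/5544)·1 + 281/360·1 = 1 ✓
b·c: 153/1120·8/3 + (-1625/5544)·11/5 + 281/360·1 = 1/2 ✓
b·c²: 153/1120·64/9 + (-1625/5544)·121/25 + 281/360·1 = 1/3 ✓
b·Ac: (-1625/5544)·77/650 + 281/360·145/562 = 1/6 ✓
b·c³: 153/1120·512/27 + (-1625/5544)·1331/125 + 281/360·1 = 1/4 ✓
b·(c∘Ac): (-1625/5544)·847/3250 + 281/360·145/562 = 1/8 ✓
b·Ac²: (-1625/5544)·308/975 + 281/360·190/843 = 1/12 ✓
b·A²c: 281/360·15/281 = 1/24 ✓; 4 stages ⇒ order 4.

4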